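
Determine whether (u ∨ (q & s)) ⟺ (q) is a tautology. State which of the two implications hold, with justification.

(⇒) fails and (⇐) fails.

(→) This fails. Under s = F, u = T, q = F, the left side is true but the right side is false.

(←) This fails. Under s = F, u = F, q = T, the left side is false but the right side is true.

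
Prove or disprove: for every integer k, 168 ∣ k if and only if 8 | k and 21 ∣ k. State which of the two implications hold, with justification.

Both directions hold.

(→) If 168 ∣ k, write k = 168q. Since 168 = 21·8, k = 8·(21q), so 8 ∣ k; and since 168 = 8·21, k = 21·(8q), so 21 ∣ k.

(←) Suppose 8 ∣ k and 21 ∣ k. Any common multiple of 8 and 21 is a multiple of their lcm; here gcd(8, 21) = 1, so lcm(8, 21) = 8·21 = 168, so 168 ∣ k.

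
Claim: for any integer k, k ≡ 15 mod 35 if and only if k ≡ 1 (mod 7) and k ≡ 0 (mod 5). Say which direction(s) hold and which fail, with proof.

Forward direction. Suppose k ≡ 15 (mod 35); write k = 35j + 15. Since 7 ∣ 35, reducing mod 7 gives k ≡ 15 ≡ 1 (mod 7); since 5 ∣ 35, reducing mod 5 gives k ≡ 15 ≡ 0 (mod 5).

Converse. If k ≡ 1 (mod 7) and k ≡ 0 (mod 5), then by the Chinese remainder theorem k ≡ 15 (mod 35). This is exactly k ≡ 15 (mod 35).

Both directions hold.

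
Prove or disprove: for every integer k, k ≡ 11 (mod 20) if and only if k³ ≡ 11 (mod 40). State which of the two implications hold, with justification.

(←) The residues r modulo 40 with r³ ≡ 11 (mod 40) are exactly {11}, and each is ≡ 11 (mod 20).

(→) This fails: take k = 31. Then 31 ≡ 11 (mod 20), but 31³ = 29791 ≡ 31 (mod 40), not 11.

Only the reverse direction holds.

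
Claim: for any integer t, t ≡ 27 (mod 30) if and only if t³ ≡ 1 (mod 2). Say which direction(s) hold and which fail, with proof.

Not equivalent: only (⇒) holds.

(⇒) Suppose t ≡ 27 (mod 30). Then t³ ≡ 27³ = 19683 (mod 30), and since 2 ∣ 30, also t³ ≡ 1 (mod 2).

(⇐) This fails: take t = 1. Then 1³ = 1 ≡ 1 (mod 2), yet 1 ≡ 1 (mod 30), not 27.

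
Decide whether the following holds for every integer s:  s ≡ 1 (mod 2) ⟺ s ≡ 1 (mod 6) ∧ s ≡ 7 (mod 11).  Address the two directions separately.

Only the converse holds.

[⇒] This fails: s = 1 gives 1 ≡ 1 (mod 2) but 1 ≡ 1 (mod 11), so the conjunction on the right does not hold.

[⇐] Conversely, if s ≡ 1 (mod 6) and s ≡ 7 (mod 11), then by the Chinese remainder theorem s ≡ 7 (mod 66). Since 7 ≡ 1 (mod 2) and 2 ∣ 66, we get s ≡ 1 (mod 2).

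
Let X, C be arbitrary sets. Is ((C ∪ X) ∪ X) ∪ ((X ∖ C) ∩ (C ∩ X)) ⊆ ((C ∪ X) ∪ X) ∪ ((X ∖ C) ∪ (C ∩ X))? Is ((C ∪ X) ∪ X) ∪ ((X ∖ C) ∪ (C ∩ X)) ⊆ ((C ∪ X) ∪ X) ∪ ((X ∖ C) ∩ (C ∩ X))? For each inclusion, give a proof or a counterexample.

The two sets are equal.

(⊆) Let x ∈ ((C ∪ X) ∪ X) ∪ ((X ∖ C) ∩ (C ∩ X)). Then either x ∈ X and x ∉ C; or x ∈ C and x ∉ X; or x ∈ X ∩ C. In each case x ∈ ((C ∪ X) ∪ X) ∪ ((X ∖ C) ∪ (C ∩ X)), so ((C ∪ X) ∪ X) ∪ ((X ∖ C) ∩ (C ∩ X)) ⊆ ((C ∪ X) ∪ X) ∪ ((X ∖ C) ∪ (C ∩ X)).

(⊇) Let x ∈ ((C ∪ X) ∪ X) ∪ ((X ∖ C) ∪ (C ∩ X)). Then either x ∈ X and x ∉ C; or x ∈ C and x ∉ X; or x ∈ X ∩ C. In each case x ∈ ((C ∪ X) ∪ X) ∪ ((X ∖ C) ∩ (C ∩ X)), so ((C ∪ X) ∪ X) ∪ ((X ∖ C) ∪ (C ∩ X)) ⊆ ((C ∪ X) ∪ X) ∪ ((X ∖ C) ∩ (C ∩ X)).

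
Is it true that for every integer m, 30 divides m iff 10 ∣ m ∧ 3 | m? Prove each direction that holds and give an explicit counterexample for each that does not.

[⇒] If 30 ∣ m, write m = 30q. Since 30 = 3·10, m = 10·(3q), so 10 ∣ m; and since 30 = 10·3, m = 3·(10q), so 3 ∣ m.

[⇐] Suppose 10 ∣ m and 3 ∣ m. Any common multiple of 10 and 3 is a multiple of their lcm; here gcd(10, 3) = 1, so lcm(10, 3) = 10·3 = 30, so 30 ∣ m.

Both directions hold; the statement is true.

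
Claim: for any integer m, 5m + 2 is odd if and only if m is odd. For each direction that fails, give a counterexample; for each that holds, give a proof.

Equivalent; both directions hold.

(⟹) Suppose 5m + 2 is odd. Since 5 is odd, 5m and m have the same parity, so 5m + 2 ≡ m + 2 (mod 2). As 2 is even, 5m + 2 is odd exactly when m is odd. Thus m is odd.

(⟸) Conversely, suppose m is odd; write m = 2j + 1. Then 5m + 2 = 5·(2j + 1) + 2 = 2·5j + 7, which is odd.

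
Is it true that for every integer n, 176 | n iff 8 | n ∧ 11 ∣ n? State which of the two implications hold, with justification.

(⇒) holds; (⇐) fails.

(→) If 176 ∣ n, write n = 176q. Since 176 = 22·8, n = 8·(22q), so 8 ∣ n; and since 176 = 16·11, n = 11·(16q), so 11 ∣ n.

(←) This fails: take n = 88. Both 8 ∣ 88 and 11 ∣ 88, yet 88 is not a multiple of 176 (since 88 = 0·176 + 88), so 176 ∤ 88.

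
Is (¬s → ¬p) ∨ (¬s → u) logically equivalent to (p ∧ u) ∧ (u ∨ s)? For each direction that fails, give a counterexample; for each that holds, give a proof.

(⟹) This fails. Under s = F, u = F, p = F, the left side is true but the right side is false.

(⟸) Assume the antecedent. If s is true, (¬s → ¬p) ∨ (¬s → u) reduces to true regardless of the other variables. If s is false, the antecedent forces (s = F, u = T, p = T), and (¬s → ¬p) ∨ (¬s → u) holds there. Either way (¬s → ¬p) ∨ (¬s → u) holds.

Only the reverse direction holds.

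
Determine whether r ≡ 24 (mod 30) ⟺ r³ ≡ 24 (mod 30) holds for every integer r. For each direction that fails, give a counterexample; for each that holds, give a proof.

Both directions hold.

(←) Suppose r³ ≡ 24 (mod 30). The only residue r in {0, …, 29} with r³ ≡ 24 (mod 30) is r = 24, so r ≡ 24 (mod 30).

(→) Suppose r ≡ 24 (mod 30). Write r = 30j + 24. Then (30j + 24)³ = 27000j³ + 64800j² + 51840j + 13824 = 30(900j³ + 2160j² + 1728j + 460) + 24, so r³ ≡ 24 (mod 30).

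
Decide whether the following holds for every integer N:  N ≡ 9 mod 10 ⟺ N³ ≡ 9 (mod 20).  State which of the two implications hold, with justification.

Not equivalent: only (⇐) holds.

(⇐) The residues r modulo 20 with r³ ≡ 9 (mod 20) are exactly {9}, and each is ≡ 9 (mod 10).

(⇒) This fails: take N = 19. Then 19 ≡ 9 (mod 10), but 19³ = 6859 ≡ 19 (mod 20), not 9.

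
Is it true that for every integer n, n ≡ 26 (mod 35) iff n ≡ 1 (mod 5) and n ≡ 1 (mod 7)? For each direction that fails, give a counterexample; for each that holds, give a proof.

(⇒) This fails: n = 26 gives 26 ≡ 26 (mod 35) but 26 ≡ 5 (mod 7), so the conjunction on the right does not hold.

(⇐) This fails: n = 1 satisfies both congruences on the right (1 ≡ 1 mod 5 and 1 ≡ 1 mod 7) yet 1 ≡ 1 (mod 35), not 26.

Neither direction holds.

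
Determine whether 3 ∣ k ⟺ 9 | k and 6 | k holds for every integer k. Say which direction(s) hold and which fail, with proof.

Forward direction. This fails: take k = 3. Certainly 3 ∣ 3, but 9 ∤ 3.

Converse. Suppose 9 ∣ k and 6 ∣ k. Any common multiple of 9 and 6 is a multiple of their lcm; here lcm(9, 6) = 9·6/gcd(9, 6) = 54/3 = 18, so 18 ∣ k. Since 3 ∣ 18, it follows that 3 ∣ k.

The forward direction fails; the converse holds.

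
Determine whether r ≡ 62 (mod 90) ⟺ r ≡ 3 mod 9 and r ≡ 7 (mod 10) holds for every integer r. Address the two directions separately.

(→) This fails: r = 62 gives 62 ≡ 62 (mod 90) but 62 ≡ 8 (mod 9), so the conjunction on the right does not hold.

(←) This fails: r = 57 satisfies both congruences on the right (57 ≡ 3 mod 9 and 57 ≡ 7 mod 10) yet 57 ≡ 57 (mod 90), not 62.

Both directions fail.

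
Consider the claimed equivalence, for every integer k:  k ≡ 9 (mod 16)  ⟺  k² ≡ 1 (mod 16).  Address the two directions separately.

Forward direction. Suppose k ≡ 9 (mod 16). Write k = 16j + 9. Then (16j + 9)² = 256j² + 288j + 81 = 16(16j² + 18j + 5) + 1, so k² ≡ 1 (mod 16).

Converse. This fails: take k = 1. Then 1² = 1 ≡ 1 (mod 16), yet 1 ≡ 1 (mod 16), not 9.

Only the forward direction holds.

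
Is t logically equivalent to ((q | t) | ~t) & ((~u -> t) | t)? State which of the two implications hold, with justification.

(⟸) This fails. Under q = F, u = T, t = F, the left side is false but the right side is true.

(⟹) Assume the antecedent. If q is true, the antecedent forces (q = T, u = F, t = T) or (q = T, u = T, t = T), and the consequent holds there. If q is false, the antecedent forces (q = F, u = F, t = T) or (q = F, u = T, t = T), and the consequent holds there. Either way the consequent holds.

Only the forward implication holds.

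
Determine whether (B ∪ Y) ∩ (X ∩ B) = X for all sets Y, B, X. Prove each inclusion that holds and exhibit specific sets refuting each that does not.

(⟹) Let x ∈ (B ∪ Y) ∩ (X ∩ B). Then either x ∈ B ∩ X and x ∉ Y; or x ∈ Y ∩ B ∩ X. In each case x ∈ X, so (B ∪ Y) ∩ (X ∩ B) ⊆ X.

(⟸) This inclusion fails. Take Y = ∅, B = ∅, X = {1}; then 1 ∈ X but 1 ∉ (B ∪ Y) ∩ (X ∩ B).

The sets are not equal: only the forward inclusion holds.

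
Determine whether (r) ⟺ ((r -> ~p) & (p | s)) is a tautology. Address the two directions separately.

[⇒] This fails. Under s = F, r = T, p = F, the left side is true but the right side is false.

[⇐] This fails. Under s = T, r = F, p = F, the left side is false but the right side is true.

Neither implication holds.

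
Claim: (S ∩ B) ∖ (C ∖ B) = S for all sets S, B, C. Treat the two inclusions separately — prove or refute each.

The sets are not equal: only the forward inclusion holds.

Forward inclusion. Let x ∈ (S ∩ B) ∖ (C ∖ B). Then either x ∈ S ∩ B and x ∉ C; or x ∈ S ∩ B ∩ C. In each case x ∈ S, so (S ∩ B) ∖ (C ∖ B) ⊆ S.

Reverse inclusion. This inclusion fails. Take S = {1}, B = ∅, C = ∅; then 1 ∈ S but 1 ∉ (S ∩ B) ∖ (C ∖ B).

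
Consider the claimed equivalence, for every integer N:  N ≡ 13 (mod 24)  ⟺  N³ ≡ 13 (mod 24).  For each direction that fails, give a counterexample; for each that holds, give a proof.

[⇒] Suppose N ≡ 13 (mod 24). Write N = 24j + 13. Then (24j + 13)³ = 13824j³ + 22464j² + 12168j + 2197 = 24(576j³ + 936j² + 507j + 91) + 13, so N³ ≡ 13 (mod 24).

[⇐] Conversely, suppose N³ ≡ 13 (mod 24). The only residue r in {0, …, 23} with r³ ≡ 13 (mod 24) is r = 13, so N ≡ 13 (mod 24).

Both directions hold; the statement is true.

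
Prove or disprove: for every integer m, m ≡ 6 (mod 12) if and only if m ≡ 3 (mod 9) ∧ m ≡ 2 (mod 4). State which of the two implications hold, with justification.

Only the reverse direction holds.

(⇒) This fails: m = 18 gives 18 ≡ 6 (mod 12) but 18 ≡ 0 (mod 9), so the conjunction on the right does not hold.

(⇐) Conversely, if m ≡ 3 (mod 9) and m ≡ 2 (mod 4), then by the Chinese remainder theorem m ≡ 30 (mod 36). Since 30 ≡ 6 (mod 12) and 12 ∣ 36, we get m ≡ 6 (mod 12).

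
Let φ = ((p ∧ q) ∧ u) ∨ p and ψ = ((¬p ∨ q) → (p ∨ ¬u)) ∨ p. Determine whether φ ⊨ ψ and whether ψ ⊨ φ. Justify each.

(⇒) holds; (⇐) fails.

(→) Assume the antecedent. If p is true, ((¬p ∨ q) → (p ∨ ¬u)) ∨ p reduces to true regardless of the other variables. If p is false, the antecedent cannot hold. Either way ((¬p ∨ q) → (p ∨ ¬u)) ∨ p holds.

(←) This fails. Under p = F, q = F, u = F, the left side is false but the right side is true.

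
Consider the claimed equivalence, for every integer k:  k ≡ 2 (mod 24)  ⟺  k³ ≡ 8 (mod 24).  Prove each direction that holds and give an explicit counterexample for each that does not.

(⟹) Suppose k ≡ 2 (mod 24). Write k = 24j + 2. Then (24j + 2)³ = 13824j³ + 3456j² + 288j + 8 = 24(576j³ + 144j² + 12j) + 8, so k³ ≡ 8 (mod 24).

(⟸) This fails: take k = 8. Then 8³ = 512 ≡ 8 (mod 24), yet 8 ≡ 8 (mod 24), not 2.

The forward direction holds; the converse fails.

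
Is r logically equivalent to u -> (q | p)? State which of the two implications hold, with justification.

(⇒) fails and (⇐) fails.

(→) This fails. Under p = F, q = F, r = T, u = T, the left side is true but the right side is false.

(←) This fails. Under p = F, q = F, r = F, u = F, the left side is false but the right side is true.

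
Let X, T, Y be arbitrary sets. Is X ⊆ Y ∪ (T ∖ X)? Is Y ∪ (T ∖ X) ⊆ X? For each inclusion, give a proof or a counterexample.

(⟹) This inclusion fails. Take X = {1}, T = ∅, Y = ∅; then 1 ∈ X but 1 ∉ Y ∪ (T ∖ X).

(⟸) This inclusion fails. Take X = ∅, T = {1}, Y = ∅; then 1 ∈ Y ∪ (T ∖ X) but 1 ∉ X.

Both inclusions fail.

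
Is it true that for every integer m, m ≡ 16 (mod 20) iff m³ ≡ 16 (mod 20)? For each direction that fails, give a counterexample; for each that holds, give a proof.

Not equivalent: only (⇒) holds.

(⇒) Suppose m ≡ 16 (mod 20). Write m = 20j + 16. Then (20j + 16)³ = 8000j³ + 19200j² + 15360j + 4096 = 20(400j³ + 960j² + 768j + 204) + 16, so m³ ≡ 16 (mod 20).

(⇐) This fails: take m = 6. Then 6³ = 216 ≡ 16 (mod 20), yet 6 ≡ 6 (mod 20), not 16.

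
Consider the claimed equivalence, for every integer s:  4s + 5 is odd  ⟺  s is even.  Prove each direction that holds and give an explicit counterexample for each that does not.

Converse. Suppose s is even. Since 4 is even, 4s is even for every s, so 4s + 5 has the same parity as 5, which is odd. Hence 4s + 5 is odd.

Forward direction. This fails: take s = 1. Then 4s + 5 = 9, which is odd, yet s = 1 is odd, not even.

Only the reverse direction holds.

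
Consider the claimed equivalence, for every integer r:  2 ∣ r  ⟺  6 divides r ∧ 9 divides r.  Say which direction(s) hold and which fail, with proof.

(→) This fails: take r = 2. Certainly 2 ∣ 2, but 6 ∤ 2.

(←) Suppose 6 ∣ r and 9 ∣ r. Any common multiple of 6 and 9 is a multiple of their lcm; here lcm(6, 9) = 6·9/gcd(6, 9) = 54/3 = 18, so 18 ∣ r. Since 2 ∣ 18, it follows that 2 ∣ r.

The forward direction fails; the converse holds.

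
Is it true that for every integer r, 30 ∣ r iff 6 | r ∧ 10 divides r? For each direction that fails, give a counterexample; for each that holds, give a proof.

(⇒) If 30 ∣ r, write r = 30q. Since 30 = 5·6, r = 6·(5q), so 6 ∣ r; and since 30 = 3·10, r = 10·(3q), so 10 ∣ r.

(⇐) Suppose 6 ∣ r and 10 ∣ r. Any common multiple of 6 and 10 is a multiple of their lcm; here lcm(6, 10) = 6·10/gcd(6, 10) = 60/2 = 30, so 30 ∣ r.

Both directions hold.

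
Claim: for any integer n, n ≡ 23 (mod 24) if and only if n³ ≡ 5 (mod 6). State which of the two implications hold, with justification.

The forward direction holds; the converse fails.

(⟹) Suppose n ≡ 23 (mod 24). Then n³ ≡ 23³ = 12167 (mod 24), and since 6 ∣ 24, also n³ ≡ 5 (mod 6).

(⟸) This fails: take n = 5. Then 5³ = 125 ≡ 5 (mod 6), yet 5 ≡ 5 (mod 24), not 23.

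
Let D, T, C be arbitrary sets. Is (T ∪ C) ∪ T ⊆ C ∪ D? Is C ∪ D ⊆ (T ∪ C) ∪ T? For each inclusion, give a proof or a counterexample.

Forward inclusion. This inclusion fails. Take D = ∅, T = {1}, C = ∅; then 1 ∈ (T ∪ C) ∪ T but 1 ∉ C ∪ D.

Reverse inclusion. This inclusion fails. Take D = {1}, T = ∅, C = ∅; then 1 ∈ C ∪ D but 1 ∉ (T ∪ C) ∪ T.

Both inclusions fail.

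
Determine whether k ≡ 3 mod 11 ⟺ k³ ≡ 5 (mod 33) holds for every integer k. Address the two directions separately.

Only the reverse direction holds.

(←) The residues r modulo 33 with r³ ≡ 5 (mod 33) are exactly {14}, and each is ≡ 3 (mod 11).

(→) This fails: take k = 3. Then 3 ≡ 3 (mod 11), but 3³ = 27 ≡ 27 (mod 33), not 5.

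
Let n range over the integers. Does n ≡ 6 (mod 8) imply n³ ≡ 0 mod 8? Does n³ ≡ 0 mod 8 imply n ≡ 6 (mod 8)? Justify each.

Not equivalent: only (⇒) holds.

[⇒] Suppose n ≡ 6 (mod 8). Write n = 8j + 6. Then (8j + 6)³ = 512j³ + 1152j² + 864j + 216 = 8(64j³ + 144j² + 108j + 27) + 0, so n³ ≡ 0 (mod 8).

[⇐] This fails: take n = 0. Then 0³ = 0 ≡ 0 (mod 8), yet 0 ≡ 0 (mod 8), not 6.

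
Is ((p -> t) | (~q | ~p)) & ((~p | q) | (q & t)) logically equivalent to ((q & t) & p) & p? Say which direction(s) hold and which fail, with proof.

[⇒] This fails. Under q = F, t = F, p = F, the left side is true but the right side is false.

[⇐] Assume the antecedent. If q is true, the antecedent forces (q = T, t = T, p = T), and the consequent holds there. If q is false, the antecedent cannot hold. Either way the consequent holds.

The forward direction fails; the converse holds.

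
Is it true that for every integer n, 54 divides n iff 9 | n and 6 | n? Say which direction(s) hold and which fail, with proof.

(⇒) If 54 ∣ n, write n = 54q. Since 54 = 6·9, n = 9·(6q), so 9 ∣ n; and since 54 = 9·6, n = 6·(9q), so 6 ∣ n.

(⇐) This fails: take n = 18. Both 9 ∣ 18 and 6 ∣ 18, yet 18 is not a multiple of 54 (since 18 = 0·54 + 18), so 54 ∤ 18.

Only the forward direction holds.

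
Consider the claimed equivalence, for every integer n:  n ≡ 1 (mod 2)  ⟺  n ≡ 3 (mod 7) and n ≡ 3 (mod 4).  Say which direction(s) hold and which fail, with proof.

Not equivalent: only (⇐) holds.

Forward direction. This fails: n = 1 gives 1 ≡ 1 (mod 2) but 1 ≡ 1 (mod 7), so the conjunction on the right does not hold.

Converse. If n ≡ 3 (mod 7) and n ≡ 3 (mod 4), then by the Chinese remainder theorem n ≡ 3 (mod 28). Since 3 ≡ 1 (mod 2) and 2 ∣ 28, we get n ≡ 1 (mod 2).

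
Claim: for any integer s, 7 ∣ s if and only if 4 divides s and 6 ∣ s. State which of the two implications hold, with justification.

Forward direction. This fails: take s = 7. Certainly 7 ∣ 7, but 4 ∤ 7.

Converse. This fails: take s = 12. Both 4 ∣ 12 and 6 ∣ 12, yet 12 is not a multiple of 7 (since 12 = 1·7 + 5), so 7 ∤ 12.

Neither direction holds.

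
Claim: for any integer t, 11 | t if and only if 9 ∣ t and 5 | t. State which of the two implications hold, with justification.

Both directions fail.

Forward direction. This fails: take t = 11. Certainly 11 ∣ 11, but 9 ∤ 11.

Converse. This fails: take t = 45. Both 9 ∣ 45 and 5 ∣ 45, yet 45 is not a multiple of 11 (since 45 = 4·11 + 1), so 11 ∤ 45.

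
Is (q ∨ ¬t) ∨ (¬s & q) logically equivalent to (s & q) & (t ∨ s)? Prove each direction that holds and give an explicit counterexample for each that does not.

Only the reverse direction holds.

[⇒] This fails. Under s = F, q = F, t = F, the left side is true but the right side is false.

[⇐] Assume the antecedent. If s is true, the antecedent forces (s = T, q = T, t = F) or (s = T, q = T, t = T), and (q ∨ ¬t) ∨ (¬s & q) holds there. If s is false, the antecedent cannot hold. Either way (q ∨ ¬t) ∨ (¬s & q) holds.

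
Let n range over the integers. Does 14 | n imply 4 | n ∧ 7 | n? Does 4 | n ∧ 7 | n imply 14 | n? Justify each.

(←) Suppose 4 ∣ n and 7 ∣ n. Any common multiple of 4 and 7 is a multiple of their lcm; here gcd(4, 7) = 1, so lcm(4, 7) = 4·7 = 28, so 28 ∣ n. Since 14 ∣ 28, it follows that 14 ∣ n.

(→) This fails: take n = 14. Certainly 14 ∣ 14, but 4 ∤ 14.

Not equivalent: only (⇐) holds.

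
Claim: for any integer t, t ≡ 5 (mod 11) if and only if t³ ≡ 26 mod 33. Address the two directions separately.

(⇒) fails; (⇐) holds.

(⟹) This fails: take t = 16. Then 16 ≡ 5 (mod 11), but 16³ = 4096 ≡ 4 (mod 33), not 26.

(⟸) Conversely, the residues r modulo 33 with r³ ≡ 26 (mod 33) are exactly {5}, and each is ≡ 5 (mod 11).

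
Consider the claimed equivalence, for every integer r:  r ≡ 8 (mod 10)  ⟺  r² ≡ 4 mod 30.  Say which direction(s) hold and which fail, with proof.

(→) This fails: take r = 18. Then 18 ≡ 8 (mod 10), but 18² = 324 ≡ 24 (mod 30), not 4.

(←) This fails: take r = 2. Then 2² = 4 ≡ 4 (mod 30), yet 2 ≡ 2 (mod 10), not 8.

Neither direction holds.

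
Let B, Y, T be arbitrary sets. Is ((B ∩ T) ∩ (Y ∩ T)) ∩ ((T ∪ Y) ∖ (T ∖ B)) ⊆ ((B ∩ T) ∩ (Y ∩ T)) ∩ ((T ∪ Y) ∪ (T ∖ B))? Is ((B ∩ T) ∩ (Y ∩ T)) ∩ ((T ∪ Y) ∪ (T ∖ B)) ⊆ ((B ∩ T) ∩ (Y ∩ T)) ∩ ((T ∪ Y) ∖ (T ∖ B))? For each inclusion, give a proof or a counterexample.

Both inclusions hold.

Forward inclusion. Let x ∈ ((B ∩ T) ∩ (Y ∩ T)) ∩ ((T ∪ Y) ∖ (T ∖ B)). Then x ∈ B ∩ Y ∩ T, from which x ∈ ((B ∩ T) ∩ (Y ∩ T)) ∩ ((T ∪ Y) ∪ (T ∖ B)).

Reverse inclusion. Let x ∈ ((B ∩ T) ∩ (Y ∩ T)) ∩ ((T ∪ Y) ∪ (T ∖ B)). Then x ∈ B ∩ Y ∩ T, from which x ∈ ((B ∩ T) ∩ (Y ∩ T)) ∩ ((T ∪ Y) ∖ (T ∖ B)).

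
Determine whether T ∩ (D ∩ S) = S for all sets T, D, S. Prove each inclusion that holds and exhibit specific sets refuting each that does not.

Forward inclusion. Let x ∈ T ∩ (D ∩ S). Then x ∈ T ∩ D ∩ S, from which x ∈ S.

Reverse inclusion. This inclusion fails. Take T = ∅, D = ∅, S = {1}; then 1 ∈ S but 1 ∉ T ∩ (D ∩ S).

Only the forward inclusion holds.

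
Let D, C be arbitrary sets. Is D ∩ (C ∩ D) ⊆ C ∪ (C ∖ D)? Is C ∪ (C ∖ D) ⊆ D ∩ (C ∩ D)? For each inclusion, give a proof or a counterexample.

The sets are not equal: only the forward inclusion holds.

Forward inclusion. Let x ∈ D ∩ (C ∩ D). Then x ∈ D ∩ C, from which x ∈ C ∪ (C ∖ D).

Reverse inclusion. This inclusion fails. Take D = ∅, C = {1}; then 1 ∈ C ∪ (C ∖ D) but 1 ∉ D ∩ (C ∩ D).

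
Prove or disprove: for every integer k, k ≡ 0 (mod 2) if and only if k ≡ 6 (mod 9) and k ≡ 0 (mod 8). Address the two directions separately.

Not equivalent: only (⇐) holds.

[⇒] This fails: k = 0 gives 0 ≡ 0 (mod 2) but 0 ≡ 0 (mod 9), so the conjunction on the right does not hold.

[⇐] Conversely, if k ≡ 6 (mod 9) and k ≡ 0 (mod 8), then by the Chinese remainder theorem k ≡ 24 (mod 72). Since 24 ≡ 0 (mod 2) and 2 ∣ 72, we get k ≡ 0 (mod 2).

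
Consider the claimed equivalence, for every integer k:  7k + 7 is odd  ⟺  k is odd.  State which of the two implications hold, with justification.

Both directions fail.

(⟹) This fails: k = 2 gives 7k + 7 = 21, which is odd, but 2 is even, not odd.

(⟸) This also fails: k = 7 is odd, but 7k + 7 = 56 is even, not odd.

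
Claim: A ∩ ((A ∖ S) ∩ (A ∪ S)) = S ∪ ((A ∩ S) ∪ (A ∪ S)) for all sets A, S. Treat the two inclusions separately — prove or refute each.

(⟹) Let x ∈ A ∩ ((A ∖ S) ∩ (A ∪ S)). Then x ∈ A and x ∉ S, from which x ∈ S ∪ ((A ∩ S) ∪ (A ∪ S)).

(⟸) This inclusion fails. Take A = ∅, S = {1}; then 1 ∈ S ∪ ((A ∩ S) ∪ (A ∪ S)) but 1 ∉ A ∩ ((A ∖ S) ∩ (A ∪ S)).

The sets are not equal: only the forward inclusion holds.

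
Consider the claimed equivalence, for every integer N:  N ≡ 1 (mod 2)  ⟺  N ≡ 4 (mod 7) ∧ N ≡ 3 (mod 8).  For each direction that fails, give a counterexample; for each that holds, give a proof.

Forward direction. This fails: N = 1 gives 1 ≡ 1 (mod 2) but 1 ≡ 1 (mod 7), so the conjunction on the right does not hold.

Converse. If N ≡ 4 (mod 7) and N ≡ 3 (mod 8), then by the Chinese remainder theorem N ≡ 11 (mod 56). Since 11 ≡ 1 (mod 2) and 2 ∣ 56, we get N ≡ 1 (mod 2).

Only the reverse direction holds.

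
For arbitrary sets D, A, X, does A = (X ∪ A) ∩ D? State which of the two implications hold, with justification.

Forward inclusion. This inclusion fails. Take D = ∅, A = {1}, X = ∅; then 1 ∈ A but 1 ∉ (X ∪ A) ∩ D.

Reverse inclusion. This inclusion fails. Take D = {1}, A = ∅, X = {1}; then 1 ∈ (X ∪ A) ∩ D but 1 ∉ A.

(⊆) fails and (⊇) fails.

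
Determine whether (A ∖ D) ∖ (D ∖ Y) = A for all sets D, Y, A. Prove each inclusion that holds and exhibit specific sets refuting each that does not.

(⊆) Let x ∈ (A ∖ D) ∖ (D ∖ Y). Then either x ∈ A and x ∉ D, Y; or x ∈ Y ∩ A and x ∉ D. In each case x ∈ A, so (A ∖ D) ∖ (D ∖ Y) ⊆ A.

(⊇) This inclusion fails. Take D = {1}, Y = ∅, A = {1}; then 1 ∈ A but 1 ∉ (A ∖ D) ∖ (D ∖ Y).

Only the forward inclusion holds.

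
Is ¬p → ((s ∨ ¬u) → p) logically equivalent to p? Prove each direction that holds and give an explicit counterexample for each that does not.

[⇐] Assume the antecedent. If s is true, the antecedent forces (s = T, p = T, u = F) or (s = T, p = T, u = T), and ¬p → ((s ∨ ¬u) → p) holds there. If s is false, the antecedent forces (s = F, p = T, u = F) or (s = F, p = T, u = T), and ¬p → ((s ∨ ¬u) → p) holds there. Either way ¬p → ((s ∨ ¬u) → p) holds.

[⇒] This fails. Under s = F, p = F, u = T, the left side is true but the right side is false.

Not equivalent: only (⇐) holds.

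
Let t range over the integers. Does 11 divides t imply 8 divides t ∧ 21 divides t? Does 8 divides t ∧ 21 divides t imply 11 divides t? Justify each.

Neither implication holds.

(→) This fails: take t = 11. Certainly 11 ∣ 11, but 8 ∤ 11.

(←) This fails: take t = 168. Both 8 ∣ 168 and 21 ∣ 168, yet 168 is not a multiple of 11 (since 168 = 15·11 + 3), so 11 ∤ 168.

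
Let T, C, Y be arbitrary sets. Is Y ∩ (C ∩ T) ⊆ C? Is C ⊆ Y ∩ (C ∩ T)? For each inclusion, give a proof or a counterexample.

(⊆) holds; (⊇) fails.

Reverse inclusion. This inclusion fails. Take T = ∅, C = {1}, Y = ∅; then 1 ∈ C but 1 ∉ Y ∩ (C ∩ T).

Forward inclusion. Let x ∈ Y ∩ (C ∩ T). Then x ∈ T ∩ C ∩ Y, from which x ∈ C.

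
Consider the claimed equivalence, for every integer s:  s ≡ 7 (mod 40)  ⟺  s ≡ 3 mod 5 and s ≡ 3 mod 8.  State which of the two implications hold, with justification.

[⇒] This fails: s = 7 gives 7 ≡ 7 (mod 40) but 7 ≡ 2 (mod 5), so the conjunction on the right does not hold.

[⇐] This fails: s = 3 satisfies both congruences on the right (3 ≡ 3 mod 5 and 3 ≡ 3 mod 8) yet 3 ≡ 3 (mod 40), not 7.

(⇒) fails and (⇐) fails.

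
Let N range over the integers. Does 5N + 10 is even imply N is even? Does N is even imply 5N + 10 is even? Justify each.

The biconditional holds.

[⇐] Suppose N is even; write N = 2j. Then 5N + 10 = 5·(2j) + 10 = 2·5j + 10, which is even.

[⇒] Suppose 5N + 10 is even. Since 5 is odd, 5N and N have the same parity, so 5N + 10 ≡ N + 10 (mod 2). As 10 is even, 5N + 10 is even exactly when N is even. Thus N is even.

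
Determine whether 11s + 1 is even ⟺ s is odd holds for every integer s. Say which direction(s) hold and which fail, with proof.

Both directions hold; the statement is true.

(⟸) Suppose s is odd; write s = 2j + 1. Then 11s + 1 = 11·(2j + 1) + 1 = 2·11j + 12, which is even.

(⟹) Suppose 11s + 1 is even. Since 11 is odd, 11s and s have the same parity, so 11s + 1 ≡ s + 1 (mod 2). As 1 is odd, 11s + 1 is even exactly when s is odd. Thus s is odd.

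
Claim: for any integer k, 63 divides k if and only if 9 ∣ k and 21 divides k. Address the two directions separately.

Both implications hold.

Forward direction. If 63 ∣ k, write k = 63q. Since 63 = 7·9, k = 9·(7q), so 9 ∣ k; and since 63 = 3·21, k = 21·(3q), so 21 ∣ k.

Converse. Suppose 9 ∣ k and 21 ∣ k. Any common multiple of 9 and 21 is a multiple of their lcm; here lcm(9, 21) = 9·21/gcd(9, 21) = 189/3 = 63, so 63 ∣ k.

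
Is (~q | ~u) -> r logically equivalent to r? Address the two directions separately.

Forward direction. This fails. Under u = T, q = T, r = F, the left side is true but the right side is false.

Converse. Assume the antecedent. If u is true, the antecedent forces (u = T, q = F, r = T) or (u = T, q = T, r = T), and (~q | ~u) -> r holds there. If u is false, the antecedent forces (u = F, q = F, r = T) or (u = F, q = T, r = T), and (~q | ~u) -> r holds there. Either way (~q | ~u) -> r holds.

(⇒) fails; (⇐) holds.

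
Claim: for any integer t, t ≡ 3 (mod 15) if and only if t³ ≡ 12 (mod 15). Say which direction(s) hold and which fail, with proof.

Both directions hold.

[⇒] Suppose t ≡ 3 (mod 15). Write t = 15j + 3. Then (15j + 3)³ = 3375j³ + 2025j² + 405j + 27 = 15(225j³ + 135j² + 27j + 1) + 12, so t³ ≡ 12 (mod 15).

[⇐] Conversely, suppose t³ ≡ 12 (mod 15). The only residue r in {0, …, 14} with r³ ≡ 12 (mod 15) is r = 3, so t ≡ 3 (mod 15).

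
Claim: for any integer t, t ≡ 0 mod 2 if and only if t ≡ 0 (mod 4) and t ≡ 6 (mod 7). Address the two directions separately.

(⟹) This fails: t = 0 gives 0 ≡ 0 (mod 2) but 0 ≡ 0 (mod 7), so the conjunction on the right does not hold.

(⟸) Conversely, if t ≡ 0 (mod 4) and t ≡ 6 (mod 7), then by the Chinese remainder theorem t ≡ 20 (mod 28). Since 20 ≡ 0 (mod 2) and 2 ∣ 28, we get t ≡ 0 (mod 2).

Only the converse holds.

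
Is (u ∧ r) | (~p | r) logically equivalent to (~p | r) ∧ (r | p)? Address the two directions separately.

(←) Assume the antecedent. If r is true, (u ∧ r) | (~p | r) reduces to true regardless of the other variables. If r is false, the antecedent cannot hold. Either way (u ∧ r) | (~p | r) holds.

(→) This fails. Under r = F, p = F, u = F, the left side is true but the right side is false.

(⇒) fails; (⇐) holds.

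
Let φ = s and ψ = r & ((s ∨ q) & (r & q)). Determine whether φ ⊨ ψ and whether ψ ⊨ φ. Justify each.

Neither implication holds.

(→) This fails. Under q = F, r = F, s = T, the left side is true but the right side is false.

(←) This fails. Under q = T, r = T, s = F, the left side is false but the right side is true.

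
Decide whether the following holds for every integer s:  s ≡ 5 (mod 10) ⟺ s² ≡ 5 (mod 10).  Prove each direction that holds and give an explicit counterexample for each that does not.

Equivalent; both directions hold.

Forward direction. Suppose s ≡ 5 (mod 10). Write s = 10j + 5. Then (10j + 5)² = 100j² + 100j + 25 = 10(10j² + 10j + 2) + 5, so s² ≡ 5 (mod 10).

Converse. Suppose s² ≡ 5 (mod 10). The only residue r in {0, …, 9} with r² ≡ 5 (mod 10) is r = 5, so s ≡ 5 (mod 10).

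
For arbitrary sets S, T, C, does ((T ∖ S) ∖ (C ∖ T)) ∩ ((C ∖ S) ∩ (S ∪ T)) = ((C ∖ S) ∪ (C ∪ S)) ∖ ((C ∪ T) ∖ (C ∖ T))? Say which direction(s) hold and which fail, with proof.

Neither inclusion holds.

(⊆) This inclusion fails. Take S = ∅, T = {1}, C = {1}; then 1 ∈ ((T ∖ S) ∖ (C ∖ T)) ∩ ((C ∖ S) ∩ (S ∪ T)) but 1 ∉ ((C ∖ S) ∪ (C ∪ S)) ∖ ((C ∪ T) ∖ (C ∖ T)).

(⊇) This inclusion fails. Take S = {1}, T = ∅, C = ∅; then 1 ∈ ((C ∖ S) ∪ (C ∪ S)) ∖ ((C ∪ T) ∖ (C ∖ T)) but 1 ∉ ((T ∖ S) ∖ (C ∖ T)) ∩ ((C ∖ S) ∩ (S ∪ T)).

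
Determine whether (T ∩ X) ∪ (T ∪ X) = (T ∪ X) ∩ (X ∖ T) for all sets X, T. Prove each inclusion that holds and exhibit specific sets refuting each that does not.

(⊆) fails; (⊇) holds.

(⟹) This inclusion fails. Take X = ∅, T = {1}; then 1 ∈ (T ∩ X) ∪ (T ∪ X) but 1 ∉ (T ∪ X) ∩ (X ∖ T).

(⟸) Let x ∈ (T ∪ X) ∩ (X ∖ T). Then x ∈ X and x ∉ T, from which x ∈ (T ∩ X) ∪ (T ∪ X).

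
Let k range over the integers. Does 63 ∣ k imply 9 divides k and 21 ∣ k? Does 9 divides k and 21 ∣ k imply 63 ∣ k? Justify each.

Both directions hold.

Forward direction. If 63 ∣ k, write k = 63q. Since 63 = 7·9, k = 9·(7q), so 9 ∣ k; and since 63 = 3·21, k = 21·(3q), so 21 ∣ k.

Converse. Suppose 9 ∣ k and 21 ∣ k. Any common multiple of 9 and 21 is a multiple of their lcm; here lcm(9, 21) = 9·21/gcd(9, 21) = 189/3 = 63, so 63 ∣ k.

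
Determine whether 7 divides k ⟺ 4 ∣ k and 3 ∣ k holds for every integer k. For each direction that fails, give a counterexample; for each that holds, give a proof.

Forward direction. This fails: take k = 7. Certainly 7 ∣ 7, but 4 ∤ 7.

Converse. This fails: take k = 12. Both 4 ∣ 12 and 3 ∣ 12, yet 12 is not a multiple of 7 (since 12 = 1·7 + 5), so 7 ∤ 12.

Both directions fail.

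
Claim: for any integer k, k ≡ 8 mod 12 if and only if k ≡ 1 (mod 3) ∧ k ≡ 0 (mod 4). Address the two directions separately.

(⇒) fails and (⇐) fails.

(⇒) This fails: k = 8 gives 8 ≡ 8 (mod 12) but 8 ≡ 2 (mod 3), so the conjunction on the right does not hold.

(⇐) This fails: k = 4 satisfies both congruences on the right (4 ≡ 1 mod 3 and 4 ≡ 0 mod 4) yet 4 ≡ 4 (mod 12), not 8.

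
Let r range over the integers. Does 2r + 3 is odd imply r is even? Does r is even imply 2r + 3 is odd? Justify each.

(⟹) This fails: take r = 3. Then 2r + 3 = 9, which is odd, yet r = 3 is odd, not even.

(⟸) Suppose r is even. Since 2 is even, 2r is even for every r, so 2r + 3 has the same parity as 3, which is odd. Hence 2r + 3 is odd.

Only the reverse direction holds.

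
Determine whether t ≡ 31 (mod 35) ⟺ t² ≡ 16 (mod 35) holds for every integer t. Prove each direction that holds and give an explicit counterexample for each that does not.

Only the forward direction holds.

(→) Suppose t ≡ 31 (mod 35). Write t = 35j + 31. Then (35j + 31)² = 1225j² + 2170j + 961 = 35(35j² + 62j + 27) + 16, so t² ≡ 16 (mod 35).

(←) This fails: take t = 4. Then 4² = 16 ≡ 16 (mod 35), yet 4 ≡ 4 (mod 35), not 31.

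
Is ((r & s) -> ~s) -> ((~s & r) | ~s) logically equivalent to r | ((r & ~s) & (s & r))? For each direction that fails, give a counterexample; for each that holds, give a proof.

The forward direction fails; the converse holds.

(⇒) This fails. Under s = F, r = F, the left side is true but the right side is false.

(⇐) Assume the antecedent. If s is true, the antecedent forces (s = T, r = T), and the consequent holds there. If s is false, the consequent reduces to true regardless of the other variables. Either way the consequent holds.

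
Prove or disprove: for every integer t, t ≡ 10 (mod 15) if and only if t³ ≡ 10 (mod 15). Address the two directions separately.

[⇒] Suppose t ≡ 10 (mod 15). Write t = 15j + 10. Then (15j + 10)³ = 3375j³ + 6750j² + 4500j + 1000 = 15(225j³ + 450j² + 300j + 66) + 10, so t³ ≡ 10 (mod 15).

[⇐] Conversely, suppose t³ ≡ 10 (mod 15). The only residue r in {0, …, 14} with r³ ≡ 10 (mod 15) is r = 10, so t ≡ 10 (mod 15).

Both directions hold.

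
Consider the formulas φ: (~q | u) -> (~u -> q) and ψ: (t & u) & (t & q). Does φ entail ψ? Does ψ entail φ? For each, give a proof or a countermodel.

The forward direction fails; the converse holds.

(→) This fails. Under q = T, t = F, u = F, the left side is true but the right side is false.

(←) Assume the antecedent. If q is true, (~q | u) -> (~u -> q) reduces to true regardless of the other variables. If q is false, the antecedent cannot hold. Either way (~q | u) -> (~u -> q) holds.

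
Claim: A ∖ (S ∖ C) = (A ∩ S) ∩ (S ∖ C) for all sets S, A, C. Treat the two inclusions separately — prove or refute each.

(⊆) This inclusion fails. Take S = ∅, A = {1}, C = ∅; then 1 ∈ A ∖ (S ∖ C) but 1 ∉ (A ∩ S) ∩ (S ∖ C).

(⊇) This inclusion fails. Take S = {1}, A = {1}, C = ∅; then 1 ∈ (A ∩ S) ∩ (S ∖ C) but 1 ∉ A ∖ (S ∖ C).

(⊆) fails and (⊇) fails.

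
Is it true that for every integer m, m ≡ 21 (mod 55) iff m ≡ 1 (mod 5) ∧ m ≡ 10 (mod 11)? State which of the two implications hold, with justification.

(⟹) Suppose m ≡ 21 (mod 55); write m = 55j + 21. Since 5 ∣ 55, reducing mod 5 gives m ≡ 21 ≡ 1 (mod 5); since 11 ∣ 55, reducing mod 11 gives m ≡ 21 ≡ 10 (mod 11).

(⟸) Conversely, if m ≡ 1 (mod 5) and m ≡ 10 (mod 11), then by the Chinese remainder theorem m ≡ 21 (mod 55). This is exactly m ≡ 21 (mod 55).

Both implications hold.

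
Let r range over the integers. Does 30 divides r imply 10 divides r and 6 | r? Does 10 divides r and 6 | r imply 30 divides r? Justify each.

Both directions hold.

(⇒) If 30 ∣ r, write r = 30q. Since 30 = 3·10, r = 10·(3q), so 10 ∣ r; and since 30 = 5·6, r = 6·(5q), so 6 ∣ r.

(⇐) Suppose 10 ∣ r and 6 ∣ r. Any common multiple of 10 and 6 is a multiple of their lcm; here lcm(10, 6) = 10·6/gcd(10, 6) = 60/2 = 30, so 30 ∣ r.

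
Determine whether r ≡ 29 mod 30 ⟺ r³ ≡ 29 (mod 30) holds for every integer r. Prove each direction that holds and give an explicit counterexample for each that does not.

(⇒) Suppose r ≡ 29 mod 30. Write r = 30j + 29. Then (30j + 29)³ = 27000j³ + 78300j² + 75690j + 24389 = 30(900j³ + 2610j² + 2523j + 812) + 29, so r³ ≡ 29 (mod 30).

(⇐) Conversely, suppose r³ ≡ 29 (mod 30). The only residue r in {0, …, 29} with r³ ≡ 29 (mod 30) is r = 29, so r ≡ 29 (mod 30).

Both directions hold; the statement is true.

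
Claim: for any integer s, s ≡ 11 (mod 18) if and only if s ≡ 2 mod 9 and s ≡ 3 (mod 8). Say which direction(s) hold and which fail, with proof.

(⇒) fails; (⇐) holds.

[⇒] This fails: s = 65 gives 65 ≡ 11 (mod 18) but 65 ≡ 1 (mod 8), so the conjunction on the right does not hold.

[⇐] Conversely, if s ≡ 2 (mod 9) and s ≡ 3 (mod 8), then by the Chinese remainder theorem s ≡ 11 (mod 72). Since 11 ≡ 11 (mod 18) and 18 ∣ 72, we get s ≡ 11 (mod 18).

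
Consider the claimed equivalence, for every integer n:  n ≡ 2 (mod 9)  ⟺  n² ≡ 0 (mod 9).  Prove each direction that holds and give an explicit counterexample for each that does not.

(⇒) fails and (⇐) fails.

(→) This fails: take n = 2. Then 2 ≡ 2 (mod 9), but 2² = 4 ≡ 4 (mod 9), not 0.

(←) This fails: take n = 0. Then 0² = 0 ≡ 0 (mod 9), yet 0 ≡ 0 (mod 9), not 2.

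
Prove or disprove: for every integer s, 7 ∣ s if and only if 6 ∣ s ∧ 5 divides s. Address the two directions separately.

(⟹) This fails: take s = 7. Certainly 7 ∣ 7, but 6 ∤ 7.

(⟸) This fails: take s = 30. Both 6 ∣ 30 and 5 ∣ 30, yet 30 is not a multiple of 7 (since 30 = 4·7 + 2), so 7 ∤ 30.

Neither direction holds.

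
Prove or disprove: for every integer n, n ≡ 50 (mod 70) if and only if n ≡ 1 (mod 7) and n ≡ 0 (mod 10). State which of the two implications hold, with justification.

The biconditional holds.

Forward direction. Suppose n ≡ 50 (mod 70); write n = 70j + 50. Since 7 ∣ 70, reducing mod 7 gives n ≡ 50 ≡ 1 (mod 7); since 10 ∣ 70, reducing mod 10 gives n ≡ 50 ≡ 0 (mod 10).

Converse. If n ≡ 1 (mod 7) and n ≡ 0 (mod 10), then by the Chinese remainder theorem n ≡ 50 (mod 70). This is exactly n ≡ 50 (mod 70).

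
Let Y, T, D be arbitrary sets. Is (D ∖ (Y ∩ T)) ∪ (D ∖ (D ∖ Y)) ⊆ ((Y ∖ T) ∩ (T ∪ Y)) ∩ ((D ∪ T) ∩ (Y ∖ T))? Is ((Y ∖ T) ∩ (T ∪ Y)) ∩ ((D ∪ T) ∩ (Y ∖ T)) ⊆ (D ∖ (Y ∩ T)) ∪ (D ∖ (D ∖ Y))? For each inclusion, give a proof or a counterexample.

(⊆) This inclusion fails. Take Y = ∅, T = ∅, D = {1}; then 1 ∈ (D ∖ (Y ∩ T)) ∪ (D ∖ (D ∖ Y)) but 1 ∉ ((Y ∖ T) ∩ (T ∪ Y)) ∩ ((D ∪ T) ∩ (Y ∖ T)).

(⊇) Let x ∈ ((Y ∖ T) ∩ (T ∪ Y)) ∩ ((D ∪ T) ∩ (Y ∖ T)). Then x ∈ Y ∩ D and x ∉ T, from which x ∈ (D ∖ (Y ∩ T)) ∪ (D ∖ (D ∖ Y)).

(⊆) fails; (⊇) holds.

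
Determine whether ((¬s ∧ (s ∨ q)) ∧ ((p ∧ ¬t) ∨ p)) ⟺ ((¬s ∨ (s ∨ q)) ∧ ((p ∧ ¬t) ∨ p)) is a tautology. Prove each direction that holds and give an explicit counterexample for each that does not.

(⇒) holds; (⇐) fails.

(→) Assume the antecedent. If p is true, the consequent reduces to true regardless of the other variables. If p is false, the antecedent cannot hold. Either way the consequent holds.

(←) This fails. Under p = T, q = F, t = F, s = F, the left side is false but the right side is true.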